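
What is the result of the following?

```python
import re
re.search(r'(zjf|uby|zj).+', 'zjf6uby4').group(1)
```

'zjf'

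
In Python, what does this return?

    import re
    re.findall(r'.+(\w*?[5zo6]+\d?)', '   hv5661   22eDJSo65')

['5']

The pattern matches one or more of any character; then zero or more of a word character (lazy), then one or more of one of [5zo6], then optionally a digit (captured).
Matches: at [0:21] match '   hv5661   22eDJSo65', group 1 = '5'.
One capturing group, so `findall` returns just the captured substring from the one match — 1 in all.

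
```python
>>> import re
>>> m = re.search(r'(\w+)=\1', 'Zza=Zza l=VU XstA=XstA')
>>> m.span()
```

A backreference is literal: `\1` must see the identical characters the first group matched.
`search` walks the string left to right and returns the first match it finds.
The match spans [0:7] → 'Zza=Zza'.
Captured: group 1 = 'Zza'.

(0, 7)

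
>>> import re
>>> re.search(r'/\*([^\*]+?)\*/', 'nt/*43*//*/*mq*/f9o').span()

(2, 8)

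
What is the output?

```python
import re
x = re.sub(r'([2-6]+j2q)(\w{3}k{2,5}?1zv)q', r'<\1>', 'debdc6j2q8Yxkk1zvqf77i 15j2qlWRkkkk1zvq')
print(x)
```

debdc<6j2q>f77i 1<5j2q>

Pattern: one or more of a character in [2-6], then the literal 'j2q' (captured); then exactly 3 of a word character, then 2 to 5 of the literal 'k' (lazy), then the literal '1zv' (captured); then a literal 'q'.
Matches: at [5:18] → '6j2q8Yxkk1zvq'; at [24:39] → '5j2qlWRkkkk1zvq'.
Each match is replaced using the text its own group 1 captured.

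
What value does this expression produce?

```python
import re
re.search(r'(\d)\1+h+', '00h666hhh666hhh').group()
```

'00h'

A backreference is literal: `\1` must see the identical characters the first group matched.
Unlike `match`, `search` isn't anchored — it looks for the pattern anywhere in the string.
The match spans [0:3] → '00h'.
Captured: group 1 = '0'.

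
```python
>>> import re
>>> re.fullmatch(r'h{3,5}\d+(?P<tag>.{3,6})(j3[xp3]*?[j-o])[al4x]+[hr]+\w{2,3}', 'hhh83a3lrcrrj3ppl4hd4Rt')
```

None

This matches 3 to 5 of the literal 'h', then one or more of a digit; then 3 to 6 of any character (captured as 'tag'); then the literal 'j3', then zero or more of one of [xp3] (lazy), then a character in [j-o] (captured); then one or more of one of [al4x]; then one or more of one of [hr], then 2 to 3 of a word character.
`re.fullmatch` is like wrapping the pattern in `^…$` (in single-line mode).
Here the pattern can't cover the whole string, so the call returns None.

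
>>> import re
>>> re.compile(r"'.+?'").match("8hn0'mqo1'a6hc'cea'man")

None

With `match`, the pattern is implicitly anchored at the beginning.
Here position 0 doesn't satisfy it, so the call returns None.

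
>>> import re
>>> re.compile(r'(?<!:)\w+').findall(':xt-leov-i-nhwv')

['t', 'leov', 'i', 'nhwv']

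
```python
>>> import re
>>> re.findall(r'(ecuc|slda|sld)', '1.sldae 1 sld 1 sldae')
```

['slda', 'sld', 'slda']

`|` is ordered: at each position the engine commits to the first alternative that works.
Scanning left to right: at [2:6] match 'slda', group 1 = 'slda'; at [10:13] match 'sld', group 1 = 'sld'; at [16:20] match 'slda', group 1 = 'slda'.
One capturing group, so `findall` returns just the captured substring from each match — 3 in all.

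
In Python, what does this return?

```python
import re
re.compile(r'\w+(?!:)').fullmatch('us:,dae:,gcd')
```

None

`fullmatch` succeeds only if the pattern covers the string from start to end.
Here there's no way to consume every character, so the call returns None.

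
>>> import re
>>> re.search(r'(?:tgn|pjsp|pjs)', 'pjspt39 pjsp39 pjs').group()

'pjsp'

`|` is ordered: at each position the engine commits to the first alternative that works.
The match spans [0:4] → 'pjsp'.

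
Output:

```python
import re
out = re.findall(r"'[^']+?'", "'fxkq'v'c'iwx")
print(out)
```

["'fxkq'", "'c'"]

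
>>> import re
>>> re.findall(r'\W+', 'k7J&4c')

['&']

Pattern: one or more of a non-word character.
Walking the string: at [3:4] → '&'.
No capturing groups, so `findall` returns the 1 full match string.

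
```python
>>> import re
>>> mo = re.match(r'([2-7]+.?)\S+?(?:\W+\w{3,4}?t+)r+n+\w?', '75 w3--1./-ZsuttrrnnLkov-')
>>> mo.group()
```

'75 w3--1./-ZsuttrrnnL'

`re.match` won't scan ahead — the pattern has to work from the very first character.
The match spans [0:21] → '75 w3--1./-ZsuttrrnnL'.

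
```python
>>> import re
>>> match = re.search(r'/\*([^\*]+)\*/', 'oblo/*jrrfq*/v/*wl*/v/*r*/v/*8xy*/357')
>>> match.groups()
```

('jrrfq',)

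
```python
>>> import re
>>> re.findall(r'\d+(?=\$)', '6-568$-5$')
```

['568', '5']

Lookahead/lookbehind check context without consuming it, so the matched span excludes the asserted characters.
Since nothing is captured, `findall` lists the 2 matched substrings directly.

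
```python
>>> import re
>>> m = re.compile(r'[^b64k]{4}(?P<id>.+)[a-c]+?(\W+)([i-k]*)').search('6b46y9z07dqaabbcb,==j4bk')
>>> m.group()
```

'y9z07dqaabbcb,==j'

The match spans [4:21] → 'y9z07dqaabbcb,==j'.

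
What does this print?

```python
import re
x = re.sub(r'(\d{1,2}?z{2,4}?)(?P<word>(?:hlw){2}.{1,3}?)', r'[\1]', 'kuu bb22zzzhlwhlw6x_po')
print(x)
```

kuu bb[22zzz]x_po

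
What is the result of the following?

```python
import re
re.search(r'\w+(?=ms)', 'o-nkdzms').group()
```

'nkdz'

The positive lookaround only admits positions where the adjacent text matches; those characters stay outside the span.
The match spans [2:6] → 'nkdz'.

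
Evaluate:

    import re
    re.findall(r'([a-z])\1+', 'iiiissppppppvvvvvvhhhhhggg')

After group 1 captures some text, `\1` only succeeds where that same text appears again.
Scanning left to right: at [0:4] match 'iiii', group 1 = 'i'; at [4:6] match 'ss', group 1 = 's'; at [6:12] match 'pppppp', group 1 = 'p'; at [12:18] match 'vvvvvv', group 1 = 'v'; at [18:23] match 'hhhhh', group 1 = 'h'; ….
With a single group, `findall` returns only what that group captured — 6 items.

['i', 's', 'p', 'v', 'h', 'g']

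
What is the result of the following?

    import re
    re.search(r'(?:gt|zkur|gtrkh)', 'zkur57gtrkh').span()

(0, 4)

The match spans [0:4] → 'zkur'.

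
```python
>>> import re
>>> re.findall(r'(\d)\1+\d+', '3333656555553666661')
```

['3']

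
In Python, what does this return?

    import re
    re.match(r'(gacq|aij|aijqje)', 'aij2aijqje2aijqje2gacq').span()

With `match`, the pattern is implicitly anchored at the beginning.
The match spans [0:3] → 'aij'.
Captured: group 1 = 'aij'.

(0, 3)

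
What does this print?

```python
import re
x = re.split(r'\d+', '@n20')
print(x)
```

['@n', '']

The pattern matches one or more of a digit.
`split` removes every match and returns the 2 fragments in between.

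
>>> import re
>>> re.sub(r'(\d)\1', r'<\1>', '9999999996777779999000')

'<9><9><9><9>96<7><7>7<9><9><0>0'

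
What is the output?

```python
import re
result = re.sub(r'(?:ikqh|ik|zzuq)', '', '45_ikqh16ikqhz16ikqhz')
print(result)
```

The regex engine tests alternatives in the order written; an earlier branch that matches wins even if a later one would match more.
Each match is replaced by ''.

45_16z16z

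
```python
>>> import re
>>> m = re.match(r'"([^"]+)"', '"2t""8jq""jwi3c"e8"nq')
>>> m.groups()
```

The match spans [0:4] → '"2t"'.
Captured: group 1 = '2t'.

('2t',)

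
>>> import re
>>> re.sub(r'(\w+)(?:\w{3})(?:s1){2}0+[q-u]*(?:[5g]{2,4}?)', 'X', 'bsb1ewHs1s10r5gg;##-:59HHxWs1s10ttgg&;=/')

Every occurrence is swapped for 'X'.

'Xg;##-:X&;=/'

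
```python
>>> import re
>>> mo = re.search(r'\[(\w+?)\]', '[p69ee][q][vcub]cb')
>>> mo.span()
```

(0, 7)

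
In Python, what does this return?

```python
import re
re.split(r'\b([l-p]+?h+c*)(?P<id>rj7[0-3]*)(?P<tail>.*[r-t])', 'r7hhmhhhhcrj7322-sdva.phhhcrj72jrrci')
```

['r7hhmhhhhcrj7322-sdva.', 'phhhc', 'rj72', 'jrr', 'ci']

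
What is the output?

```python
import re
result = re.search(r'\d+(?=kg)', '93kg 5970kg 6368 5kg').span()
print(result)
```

(0, 2)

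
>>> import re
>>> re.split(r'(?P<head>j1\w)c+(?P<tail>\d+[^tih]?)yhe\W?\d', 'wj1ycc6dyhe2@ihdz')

The pattern matches the literal 'j1', then a word character (captured as 'head'); then one or more of a literal 'c'; then one or more of a digit, then optionally any character except [tih] (captured as 'tail'); then the literal 'yhe', then optionally a non-word character, then a digit.
Matches to split on: at [1:12] → 'j1ycc6dyhe2'.
The group in the pattern means `split` returns the separators' captures alongside the pieces.

['w', 'j1y', '6d', '@ihdz']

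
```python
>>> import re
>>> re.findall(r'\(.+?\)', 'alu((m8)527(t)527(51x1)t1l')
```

['((m8)', '(t)', '(51x1)']

Because the quantifier is non-greedy, it stops expanding at the earliest point where the rest of the pattern can succeed.
Scanning left to right: at [3:8] → '((m8)'; at [11:14] → '(t)'; at [17:23] → '(51x1)'.
No capturing groups, so `findall` returns the 3 full match strings.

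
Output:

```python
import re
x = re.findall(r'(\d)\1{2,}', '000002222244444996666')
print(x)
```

['0', '2', '4', '6']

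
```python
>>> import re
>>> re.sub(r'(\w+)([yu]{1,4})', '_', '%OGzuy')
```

'%_'

This matches one or more of a word character (captured); then 1 to 4 of one of [yu] (captured).
Matches: at [1:6] → 'OGzuy'.
Each match is replaced by '_'.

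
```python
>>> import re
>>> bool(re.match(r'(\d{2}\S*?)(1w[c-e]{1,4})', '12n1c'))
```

This matches exactly 2 of a digit, then zero or more of a non-whitespace character (lazy) (captured); then the literal '1w', then 1 to 4 of a character in [c-e] (captured).
With `match`, the pattern is implicitly anchored at the beginning.
Here the string doesn't start with a match, so the call returns None, and `bool(None)` is False.

False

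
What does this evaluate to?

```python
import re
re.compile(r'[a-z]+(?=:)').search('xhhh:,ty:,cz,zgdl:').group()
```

The lookaround is zero-width — it requires the adjacent text to match without consuming it, so the asserted text isn't part of the match.
The match spans [0:4] → 'xhhh'.

'xhhh'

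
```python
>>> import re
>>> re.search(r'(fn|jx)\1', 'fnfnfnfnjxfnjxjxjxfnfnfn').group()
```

After group 1 captures some text, `\1` only succeeds where that same text appears again.
`re.search` tries every starting position until one works.
The match spans [0:4] → 'fnfn'.
Captured: group 1 = 'fn'.

'fnfn'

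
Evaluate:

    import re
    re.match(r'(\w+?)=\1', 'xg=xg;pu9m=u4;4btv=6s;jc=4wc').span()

`match` is anchored at position 0; if the pattern doesn't fit there, it returns None.
The match spans [0:5] → 'xg=xg'.

(0, 5)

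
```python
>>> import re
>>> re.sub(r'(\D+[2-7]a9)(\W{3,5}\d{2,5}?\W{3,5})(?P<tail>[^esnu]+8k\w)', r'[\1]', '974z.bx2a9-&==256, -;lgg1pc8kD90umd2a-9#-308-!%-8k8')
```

'974[z.bx2a9]90umd2a-9#-308-!%-8k8'

This matches one or more of a non-digit, then a character in [2-7], then the literal 'a9' (captured); then 3 to 5 of a non-word character, then 2 to 5 of a digit (lazy), then 3 to 5 of a non-word character (captured); then one or more of any character except [esnu], then the literal '8k', then a word character (captured as 'tail').
Matches: at [3:30] → 'z.bx2a9-&==256, -;lgg1pc8kD'.
`\1` in the replacement pulls in group 1's text for each match.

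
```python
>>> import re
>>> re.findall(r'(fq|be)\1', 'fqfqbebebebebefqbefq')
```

The backreference `\1` re-matches whatever the first group consumed, character for character.
Scanning left to right: at [0:4] match 'fqfq', group 1 = 'fq'; at [4:8] match 'bebe', group 1 = 'be'; at [8:12] match 'bebe', group 1 = 'be'.
One capturing group, so `findall` returns just the captured substring from each match — 3 in all.

['fq', 'be', 'be']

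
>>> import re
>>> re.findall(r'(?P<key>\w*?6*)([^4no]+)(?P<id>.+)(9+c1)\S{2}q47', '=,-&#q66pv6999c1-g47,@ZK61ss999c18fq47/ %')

[('', '=,-&#q66pv6999c1-g', '47,@ZK61ss99', '9c1')]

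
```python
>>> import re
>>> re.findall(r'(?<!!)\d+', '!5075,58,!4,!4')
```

['075', '58']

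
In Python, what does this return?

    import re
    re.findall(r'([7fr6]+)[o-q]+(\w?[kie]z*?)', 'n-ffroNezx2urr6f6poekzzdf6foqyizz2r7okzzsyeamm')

The `?` after the quantifier makes it lazy — it takes as little as possible before letting the rest of the pattern try.
2 groups means each result is a tuple of 2 captured strings — 4 here.

[('ffr', 'Ne'), ('rr6f6', 'ek'), ('f6f', 'yi'), ('r7', 'k')]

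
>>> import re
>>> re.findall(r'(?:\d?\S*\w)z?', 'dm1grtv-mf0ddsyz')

['dm1grtv-mf0ddsyz']

The pattern matches optionally a digit, then zero or more of a non-whitespace character, then a word character (non-capturing group); then optionally a literal 'z'.
Scanning left to right: at [0:16] → 'dm1grtv-mf0ddsyz'.
`findall` yields the raw match text (1 of them) because the pattern has no groups.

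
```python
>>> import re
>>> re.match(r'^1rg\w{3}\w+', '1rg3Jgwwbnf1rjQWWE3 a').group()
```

'1rg3Jgwwbnf1rjQWWE3'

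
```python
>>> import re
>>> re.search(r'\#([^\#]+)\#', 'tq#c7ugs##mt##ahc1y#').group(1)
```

'c7ugs'

`re.search` scans for the first position where the pattern succeeds.
The match spans [2:9] → '#c7ugs#'.
Captured: group 1 = 'c7ugs'.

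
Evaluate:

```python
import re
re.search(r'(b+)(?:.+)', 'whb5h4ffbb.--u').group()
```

'b5h4ffbb.--u'

The match spans [2:14] → 'b5h4ffbb.--u'.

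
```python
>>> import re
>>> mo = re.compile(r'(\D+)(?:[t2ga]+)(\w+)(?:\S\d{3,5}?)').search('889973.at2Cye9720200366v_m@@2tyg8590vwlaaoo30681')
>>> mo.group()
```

The pattern matches one or more of a non-digit (captured); then one or more of one of [t2ga] (non-capturing group); then one or more of a word character (captured); then a non-whitespace character, then 3 to 5 of a digit (lazy) (non-capturing group).
`re.search` scans for the first position where the pattern succeeds.
The match spans [6:23] → '.at2Cye9720200366'.
Captured: group 1 = '.at', group 2 = 'Cye972020'.

'.at2Cye9720200366'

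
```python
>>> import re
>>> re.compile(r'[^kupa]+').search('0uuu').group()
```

'0'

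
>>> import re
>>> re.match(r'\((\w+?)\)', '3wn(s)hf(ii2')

`match` is anchored at position 0; if the pattern doesn't fit there, it returns None.
Here position 0 doesn't satisfy it, so the call returns None.

None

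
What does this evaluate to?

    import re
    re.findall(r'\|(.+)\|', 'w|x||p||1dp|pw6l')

['x||p||1dp']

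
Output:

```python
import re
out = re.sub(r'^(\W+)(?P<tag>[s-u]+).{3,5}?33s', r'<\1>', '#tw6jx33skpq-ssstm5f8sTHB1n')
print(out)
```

<#>kpq-ssstm5f8sTHB1n

The replacement refers to a captured group, so each match is rewritten using its own captured text.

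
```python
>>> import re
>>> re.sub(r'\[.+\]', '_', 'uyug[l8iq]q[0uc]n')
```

'uyug_n'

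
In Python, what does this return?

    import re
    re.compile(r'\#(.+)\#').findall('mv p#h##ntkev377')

['h#']

Scanning left to right: at [4:8] match '#h##', group 1 = 'h#'.
`findall` collects group 1 from the one match (1 total).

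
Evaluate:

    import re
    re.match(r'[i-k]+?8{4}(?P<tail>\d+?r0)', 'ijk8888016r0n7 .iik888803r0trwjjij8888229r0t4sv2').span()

`re.match` won't scan ahead — the pattern has to work from the very first character.
The match spans [0:12] → 'ijk8888016r0'.

(0, 12)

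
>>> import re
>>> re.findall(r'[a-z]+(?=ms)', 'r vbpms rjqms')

The lookaround is zero-width — it requires the adjacent text to match without consuming it, so the asserted text isn't part of the match.
With no groups in the pattern, `findall` gives back each whole match — 2 here.

['vbp', 'rjq']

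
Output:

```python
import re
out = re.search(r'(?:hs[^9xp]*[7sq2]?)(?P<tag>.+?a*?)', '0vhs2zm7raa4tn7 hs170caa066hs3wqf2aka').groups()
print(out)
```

('a',)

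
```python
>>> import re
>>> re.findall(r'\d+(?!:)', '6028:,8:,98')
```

['602', '98']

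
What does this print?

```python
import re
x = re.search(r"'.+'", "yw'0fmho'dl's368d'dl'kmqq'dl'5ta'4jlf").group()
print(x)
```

'0fmho'dl's368d'dl'kmqq'dl'5ta'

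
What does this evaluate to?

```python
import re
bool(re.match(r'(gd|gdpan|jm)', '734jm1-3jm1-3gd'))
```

With `match`, the pattern is implicitly anchored at the beginning.
Here the string doesn't start with a match, so the call returns None, and `bool(None)` is False.

False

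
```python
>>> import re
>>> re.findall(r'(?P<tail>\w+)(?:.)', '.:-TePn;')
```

['TePn']

Because there's exactly one group, `findall` drops the full match and keeps group 1 from the one hit.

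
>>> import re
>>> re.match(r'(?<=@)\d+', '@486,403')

`re.match` won't scan ahead — the pattern has to work from the very first character.
Here the pattern fails at index 0, so the call returns None.

None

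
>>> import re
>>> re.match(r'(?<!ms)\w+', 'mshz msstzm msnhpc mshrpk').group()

'mshz'

The negative lookaround is zero-width — it rules out positions where the adjacent text would match, without consuming anything.
With `match`, the pattern is implicitly anchored at the beginning.
The match spans [0:4] → 'mshz'.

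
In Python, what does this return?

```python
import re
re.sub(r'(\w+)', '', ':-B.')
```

':-.'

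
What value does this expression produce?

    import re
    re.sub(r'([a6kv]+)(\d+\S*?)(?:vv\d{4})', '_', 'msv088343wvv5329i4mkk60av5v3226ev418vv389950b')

Lazy quantifiers expand one character at a time until the remainder of the pattern can match.
Every occurrence is swapped for '_'.

'ms_i4m_50b'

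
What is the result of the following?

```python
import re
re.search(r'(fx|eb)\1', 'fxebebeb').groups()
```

('eb',)

The match spans [2:6] → 'ebeb'.
Captured: group 1 = 'eb'.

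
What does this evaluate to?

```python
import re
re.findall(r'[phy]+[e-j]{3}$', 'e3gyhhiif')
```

['yhhiif']

This matches one or more of one of [phy]; then exactly 3 of a character in [e-j]; then anchored at the end.
Matches: at [3:9] → 'yhhiif'.
`findall` yields the raw match text (1 of them) because the pattern has no groups.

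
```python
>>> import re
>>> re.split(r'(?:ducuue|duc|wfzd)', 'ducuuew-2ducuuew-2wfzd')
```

['', 'w-2', 'w-2', '']

The regex engine tests alternatives in the order written; an earlier branch that matches wins even if a later one would match more.
Matches to split on: at [0:6] → 'ducuue'; at [9:15] → 'ducuue'; at [18:22] → 'wfzd'.
Each match becomes a cut point; 4 segments remain.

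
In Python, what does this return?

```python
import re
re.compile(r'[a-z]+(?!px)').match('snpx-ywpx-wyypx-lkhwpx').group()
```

'snpx'

The negative lookaround is zero-width — it rules out positions where the adjacent text would match, without consuming anything.
`match` is anchored at position 0; if the pattern doesn't fit there, it returns None.
The match spans [0:4] → 'snpx'.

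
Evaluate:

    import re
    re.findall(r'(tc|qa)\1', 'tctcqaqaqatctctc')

A backreference is literal: `\1` must see the identical characters the first group matched.
Walking the string: at [0:4] match 'tctc', group 1 = 'tc'; at [4:8] match 'qaqa', group 1 = 'qa'; at [10:14] match 'tctc', group 1 = 'tc'.
One capturing group, so `findall` returns just the captured substring from each match — 3 in all.

['tc', 'qa', 'tc']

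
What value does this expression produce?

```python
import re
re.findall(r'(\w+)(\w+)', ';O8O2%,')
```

[('O8O', '2')]

This matches one or more of a word character (captured); then one or more of a word character (captured).
Multiple groups make `findall` return tuples — one 2-tuple for the one match.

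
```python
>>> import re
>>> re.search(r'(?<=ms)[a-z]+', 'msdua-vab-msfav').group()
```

'dua'

Lookahead/lookbehind check context without consuming it, so the matched span excludes the asserted characters.
The match spans [2:5] → 'dua'.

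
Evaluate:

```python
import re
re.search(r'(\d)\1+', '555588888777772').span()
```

(0, 4)

The backreference `\1` re-matches whatever the first group consumed, character for character.
The match spans [0:4] → '5555'.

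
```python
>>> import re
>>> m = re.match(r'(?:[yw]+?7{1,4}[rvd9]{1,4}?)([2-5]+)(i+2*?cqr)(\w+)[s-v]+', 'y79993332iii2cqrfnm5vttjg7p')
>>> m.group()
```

'y79993332iii2cqrfnm5vtt'

`re.match` won't scan ahead — the pattern has to work from the very first character.
The match spans [0:23] → 'y79993332iii2cqrfnm5vtt'.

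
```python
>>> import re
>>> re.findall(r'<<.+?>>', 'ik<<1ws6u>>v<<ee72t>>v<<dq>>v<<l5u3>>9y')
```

['<<1ws6u>>', '<<ee72t>>', '<<dq>>', '<<l5u3>>']

Scanning left to right: at [2:11] → '<<1ws6u>>'; at [12:21] → '<<ee72t>>'; at [22:28] → '<<dq>>'; at [29:37] → '<<l5u3>>'.
With no groups in the pattern, `findall` gives back each whole match — 4 here.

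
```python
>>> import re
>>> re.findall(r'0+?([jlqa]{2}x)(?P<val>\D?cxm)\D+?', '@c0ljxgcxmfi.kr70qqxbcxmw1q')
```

With 2 capturing groups, `findall` returns a 2-tuple per match.

[('ljx', 'gcxm'), ('qqx', 'bcxm')]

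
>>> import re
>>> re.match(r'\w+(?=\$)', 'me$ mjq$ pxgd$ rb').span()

(0, 2)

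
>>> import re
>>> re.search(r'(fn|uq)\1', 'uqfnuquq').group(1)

After group 1 captures some text, `\1` only succeeds where that same text appears again.
`re.search` scans for the first position where the pattern succeeds.
The match spans [4:8] → 'uquq'.
Captured: group 1 = 'uq'.

'uq'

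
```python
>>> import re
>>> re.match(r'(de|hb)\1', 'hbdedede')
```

None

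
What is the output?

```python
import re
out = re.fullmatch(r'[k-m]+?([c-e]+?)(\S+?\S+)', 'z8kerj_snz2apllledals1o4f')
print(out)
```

Pattern: one or more of a character in [k-m] (lazy); then one or more of a character in [c-e] (lazy) (captured); then one or more of a non-whitespace character (lazy), then one or more of a non-whitespace character (captured).
`re.fullmatch` is like wrapping the pattern in `^…$` (in single-line mode).
Here there's no way to consume every character, so the call returns None.

None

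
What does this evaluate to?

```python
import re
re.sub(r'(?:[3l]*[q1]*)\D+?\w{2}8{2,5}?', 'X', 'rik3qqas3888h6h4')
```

'rikX8h6h4'

A `+?`/`*?`/`{m,n}?` starts at its minimum and grows only as far as needed for what follows to match.
Each match is replaced by 'X'.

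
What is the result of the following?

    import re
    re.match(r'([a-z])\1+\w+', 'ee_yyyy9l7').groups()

('e',)

The backreference `\1` re-matches whatever the first group consumed, character for character.
With `match`, the pattern is implicitly anchored at the beginning.
The match spans [0:10] → 'ee_yyyy9l7'.
Captured: group 1 = 'e'.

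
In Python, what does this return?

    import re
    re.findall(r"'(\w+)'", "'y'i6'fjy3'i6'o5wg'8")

Because there's exactly one group, `findall` drops the full match and keeps group 1 from each hit.

['y', 'fjy3', 'o5wg']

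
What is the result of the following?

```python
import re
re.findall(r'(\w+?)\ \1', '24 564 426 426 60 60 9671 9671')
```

`\1` has to match the exact text group 1 already captured.
Matches: at [5:8] match '4 4', group 1 = '4'; at [13:16] match '6 6', group 1 = '6'; at [21:30] match '9671 9671', group 1 = '9671'.
Because there's exactly one group, `findall` drops the full match and keeps group 1 from each hit.

['4', '6', '9671']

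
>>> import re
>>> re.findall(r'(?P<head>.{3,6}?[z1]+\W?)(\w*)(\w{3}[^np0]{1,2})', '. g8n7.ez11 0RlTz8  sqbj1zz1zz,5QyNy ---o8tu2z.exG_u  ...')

[('g8n7.ez11 ', '0Rl', 'Tz8  '), ('sqbj1zz1zz,', '5Q', 'yNy -'), ('-o8tu2z.', 'ex', 'G_u  ')]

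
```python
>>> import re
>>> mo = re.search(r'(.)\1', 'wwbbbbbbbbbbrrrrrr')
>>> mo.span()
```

(0, 2)

The backreference `\1` re-matches whatever the first group consumed, character for character.
Unlike `match`, `search` isn't anchored — it looks for the pattern anywhere in the string.
The match spans [0:2] → 'ww'.
Captured: group 1 = 'w'.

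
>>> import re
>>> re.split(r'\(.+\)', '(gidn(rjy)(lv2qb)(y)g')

Each match becomes a cut point; 2 segments remain.

['', 'g']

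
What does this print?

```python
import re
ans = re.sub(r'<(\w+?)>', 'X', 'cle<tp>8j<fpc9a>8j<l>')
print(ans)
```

cleX8jX8jX

`sub` substitutes 'X' at each match site.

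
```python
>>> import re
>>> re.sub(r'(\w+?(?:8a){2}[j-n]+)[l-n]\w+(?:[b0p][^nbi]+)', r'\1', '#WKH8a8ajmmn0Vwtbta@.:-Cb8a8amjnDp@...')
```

'#WKH8a8ajmmb8a8amj'

The pattern matches one or more of a word character (lazy), then the literal '8a' repeated 2 times, then one or more of a character in [j-n] (captured); then a character in [l-n], then one or more of a word character; then one of [b0p], then one or more of any character except [nbi] (non-capturing group).
Matches: at [1:24] → 'WKH8a8ajmmn0Vwtbta@.:-C'; at [24:38] → 'b8a8amjnDp@...'.
`\1` in the replacement pulls in group 1's text for each match.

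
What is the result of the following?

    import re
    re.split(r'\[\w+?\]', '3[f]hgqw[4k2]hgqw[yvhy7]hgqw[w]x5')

['3', 'hgqw', 'hgqw', 'hgqw', 'x5']

Matches to split on: at [1:4] → '[f]'; at [8:13] → '[4k2]'; at [17:24] → '[yvhy7]'; at [28:31] → '[w]'.
`split` removes every match and returns the 5 fragments in between.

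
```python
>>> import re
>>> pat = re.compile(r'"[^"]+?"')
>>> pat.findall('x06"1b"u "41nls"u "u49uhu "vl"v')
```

['"1b"', '"41nls"', '"u49uhu "']

No capturing groups, so `findall` returns the 3 full match strings.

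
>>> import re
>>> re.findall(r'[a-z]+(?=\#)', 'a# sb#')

The positive lookaround only admits positions where the adjacent text matches; those characters stay outside the span.
`findall` yields the raw match text (2 of them) because the pattern has no groups.

['a', 'sb']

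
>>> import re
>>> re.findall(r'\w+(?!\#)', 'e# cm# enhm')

['c', 'enhm']

Because the assertion is negative and zero-width, positions next to the forbidden text are skipped.
Matches: at [3:4] → 'c'; at [7:11] → 'enhm'.
Since nothing is captured, `findall` lists the 2 matched substrings directly.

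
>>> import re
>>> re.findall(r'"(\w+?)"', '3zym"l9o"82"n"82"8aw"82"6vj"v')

Walking the string: at [4:9] match '"l9o"', group 1 = 'l9o'; at [11:14] match '"n"', group 1 = 'n'; at [16:21] match '"8aw"', group 1 = '8aw'; at [23:28] match '"6vj"', group 1 = '6vj'.
`findall` collects group 1 from each match (4 total).

['l9o', 'n', '8aw', '6vj']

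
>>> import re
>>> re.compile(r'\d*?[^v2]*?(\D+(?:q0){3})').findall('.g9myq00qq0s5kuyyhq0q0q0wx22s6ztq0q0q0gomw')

The pattern matches zero or more of a digit (lazy), then zero or more of any character except [v2] (lazy); then one or more of a non-digit, then the literal 'q0' repeated 3 times (captured).
Matches: at [0:24] match '.g9myq00qq0s5kuyyhq0q0q0', group 1 = 'kuyyhq0q0q0'; at [26:38] match '22s6ztq0q0q0', group 1 = 'ztq0q0q0'.
One capturing group, so `findall` returns just the captured substring from each match — 2 in all.

['kuyyhq0q0q0', 'ztq0q0q0']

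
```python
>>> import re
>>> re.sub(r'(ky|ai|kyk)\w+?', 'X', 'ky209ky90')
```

Matches: at [0:3] → 'ky2'; at [5:8] → 'ky9'.
Each match is replaced by 'X'.

'X09X0'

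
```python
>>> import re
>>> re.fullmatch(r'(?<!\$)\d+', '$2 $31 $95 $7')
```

`re.fullmatch` requires the pattern to consume the entire string.
Here the string isn't matched end-to-end, so the call returns None.

None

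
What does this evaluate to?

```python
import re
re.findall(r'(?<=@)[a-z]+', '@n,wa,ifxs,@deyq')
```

Because the assertion is zero-width, the text it checks is not consumed and won't appear in the result.
Matches: at [1:2] → 'n'; at [12:16] → 'deyq'.
Since nothing is captured, `findall` lists the 2 matched substrings directly.

['n', 'deyq']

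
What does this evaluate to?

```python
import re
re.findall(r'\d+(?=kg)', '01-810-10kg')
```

The lookaround is zero-width — it requires the adjacent text to match without consuming it, so the asserted text isn't part of the match.
Since nothing is captured, `findall` lists the 1 matched substring directly.

['10']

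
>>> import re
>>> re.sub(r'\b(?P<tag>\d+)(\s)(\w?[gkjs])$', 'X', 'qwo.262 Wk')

Pattern: a word boundary (`\b`, zero-width); then one or more of a digit (captured as 'tag'); then whitespace (captured); then optionally a word character, then one of [gkjs] (captured); then anchored at the end.
Matches: at [4:10] → '262 Wk'.
Every occurrence is swapped for 'X'.

'qwo.X'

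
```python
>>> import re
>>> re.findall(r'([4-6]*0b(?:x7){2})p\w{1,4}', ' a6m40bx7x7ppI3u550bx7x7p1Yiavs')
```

['40bx7x7', '550bx7x7']

One capturing group, so `findall` returns just the captured substring from each match — 2 in all.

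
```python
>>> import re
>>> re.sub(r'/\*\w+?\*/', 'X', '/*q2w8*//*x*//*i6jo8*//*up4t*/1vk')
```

'XXXX1vk'

Matches: at [0:8] → '/*q2w8*/'; at [8:13] → '/*x*/'; at [13:22] → '/*i6jo8*/'; at [22:30] → '/*up4t*/'.
`sub` substitutes 'X' at each match site.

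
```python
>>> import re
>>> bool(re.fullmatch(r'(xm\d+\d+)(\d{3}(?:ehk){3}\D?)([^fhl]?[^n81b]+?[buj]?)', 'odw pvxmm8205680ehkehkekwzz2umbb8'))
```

False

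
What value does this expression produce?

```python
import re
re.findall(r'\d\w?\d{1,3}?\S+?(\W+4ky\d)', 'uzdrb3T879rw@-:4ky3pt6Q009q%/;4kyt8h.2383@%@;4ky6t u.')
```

['@-:4ky3', '@%@;4ky6']

The `?` after the quantifier makes it lazy — it takes as little as possible before letting the rest of the pattern try.
Because there's exactly one group, `findall` drops the full match and keeps group 1 from each hit.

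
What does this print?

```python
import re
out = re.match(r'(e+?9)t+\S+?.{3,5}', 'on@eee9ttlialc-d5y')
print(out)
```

None

`re.match` won't scan ahead — the pattern has to work from the very first character.
Here the string doesn't start with a match, so the call returns None.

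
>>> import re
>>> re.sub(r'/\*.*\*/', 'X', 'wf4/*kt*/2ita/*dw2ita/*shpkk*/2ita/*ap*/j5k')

Matches: at [3:40] → '/*kt*/2ita/*dw2ita/*shpkk*/2ita/*ap*/'.
`sub` substitutes 'X' at each match site.

'wf4Xj5k'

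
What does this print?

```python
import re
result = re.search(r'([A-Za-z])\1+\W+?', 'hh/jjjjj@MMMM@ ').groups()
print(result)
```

The match spans [0:3] → 'hh/'.
Captured: group 1 = 'h'.

('h',)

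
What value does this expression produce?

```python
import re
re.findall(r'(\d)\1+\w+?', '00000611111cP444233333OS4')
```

['0', '1', '4', '3']

After group 1 captures some text, `\1` only succeeds where that same text appears again.
With a single group, `findall` returns only what that group captured — 4 items.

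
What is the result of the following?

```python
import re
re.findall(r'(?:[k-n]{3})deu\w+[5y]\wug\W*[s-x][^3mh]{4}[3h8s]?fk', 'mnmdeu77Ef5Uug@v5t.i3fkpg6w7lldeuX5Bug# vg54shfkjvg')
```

Pattern: exactly 3 of a character in [k-n] (non-capturing group); then the literal 'deu', then one or more of a word character; then one of [5y], then a word character, then the literal 'ug'; then zero or more of a non-word character, then a character in [s-x]; then exactly 4 of any character except [3mh], then optionally one of [3h8s], then the literal 'fk'.
Matches: at [0:23] → 'mnmdeu77Ef5Uug@v5t.i3fk'.
Since nothing is captured, `findall` lists the 1 matched substring directly.

['mnmdeu77Ef5Uug@v5t.i3fk']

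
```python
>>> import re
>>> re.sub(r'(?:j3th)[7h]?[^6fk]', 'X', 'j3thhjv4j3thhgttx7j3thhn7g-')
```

Each match is replaced by 'X'.

'Xv4Xttx7X7g-'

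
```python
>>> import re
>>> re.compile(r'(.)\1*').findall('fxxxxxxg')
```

`\1` is not a pattern — it's the concrete string captured by group 1, re-applied verbatim.
Because there's exactly one group, `findall` drops the full match and keeps group 1 from each hit.

['f', 'x', 'g']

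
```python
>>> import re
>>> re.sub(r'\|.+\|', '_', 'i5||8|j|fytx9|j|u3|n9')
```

Matches: at [2:19] → '||8|j|fytx9|j|u3|'.
Every occurrence is swapped for '_'.

'i5_n9'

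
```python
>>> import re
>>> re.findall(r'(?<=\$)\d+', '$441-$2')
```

Lookahead/lookbehind check context without consuming it, so the matched span excludes the asserted characters.
Scanning left to right: at [1:4] → '441'; at [6:7] → '2'.
With no groups in the pattern, `findall` gives back each whole match — 2 here.

['441', '2']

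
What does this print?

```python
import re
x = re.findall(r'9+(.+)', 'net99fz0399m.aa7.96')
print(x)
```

['fz0399m.aa7.96']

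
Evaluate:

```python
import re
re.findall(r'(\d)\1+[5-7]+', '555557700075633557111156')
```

['5', '0', '3', '1']

`\1` has to match the exact text group 1 already captured.
Scanning left to right: at [0:7] match '5555577', group 1 = '5'; at [7:13] match '000756', group 1 = '0'; at [13:18] match '33557', group 1 = '3'; at [18:24] match '111156', group 1 = '1'.
`findall` collects group 1 from each match (4 total).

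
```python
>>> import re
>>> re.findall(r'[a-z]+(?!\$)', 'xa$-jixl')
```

The negative lookahead/lookbehind blocks any match where the forbidden context is present.
With no groups in the pattern, `findall` gives back each whole match — 2 here.

['x', 'jixl']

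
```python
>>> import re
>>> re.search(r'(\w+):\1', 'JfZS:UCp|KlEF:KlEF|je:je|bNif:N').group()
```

The backreference `\1` re-matches whatever the first group consumed, character for character.
The match spans [9:18] → 'KlEF:KlEF'.

'KlEF:KlEF'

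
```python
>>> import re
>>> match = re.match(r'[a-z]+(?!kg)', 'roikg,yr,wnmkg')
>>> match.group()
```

`re.match` only tries the pattern at the start of the string.
The match spans [0:5] → 'roikg'.

'roikg'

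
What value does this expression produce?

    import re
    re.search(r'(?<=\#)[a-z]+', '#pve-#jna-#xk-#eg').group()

'pve'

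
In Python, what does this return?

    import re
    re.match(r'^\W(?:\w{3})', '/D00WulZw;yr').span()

(0, 4)

With `match`, the pattern is implicitly anchored at the beginning.
The match spans [0:4] → '/D00'.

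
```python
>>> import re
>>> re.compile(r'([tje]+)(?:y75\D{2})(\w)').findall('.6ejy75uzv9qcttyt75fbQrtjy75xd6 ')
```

[('ej', 'v'), ('tj', '6')]

This matches one or more of one of [tje] (captured); then the literal 'y75', then exactly 2 of a non-digit (non-capturing group); then a word character (captured).
Scanning left to right: at [2:10] match 'ejy75uzv', groups = ('ej', 'v'); at [23:31] match 'tjy75xd6', groups = ('tj', '6').
Multiple groups make `findall` return tuples — one 2-tuple for each match.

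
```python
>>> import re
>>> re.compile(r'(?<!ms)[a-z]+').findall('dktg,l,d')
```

['dktg', 'l', 'd']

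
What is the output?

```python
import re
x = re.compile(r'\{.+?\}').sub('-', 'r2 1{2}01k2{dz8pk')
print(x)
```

r2 1-01k2{dz8pk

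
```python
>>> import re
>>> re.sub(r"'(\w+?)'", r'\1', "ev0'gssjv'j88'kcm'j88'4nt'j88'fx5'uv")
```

`\1` in the replacement pulls in group 1's text for each match.

'ev0gssjvj88kcmj884ntj88fx5uv'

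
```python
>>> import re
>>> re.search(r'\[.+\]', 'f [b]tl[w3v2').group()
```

The match spans [2:5] → '[b]'.

'[b]'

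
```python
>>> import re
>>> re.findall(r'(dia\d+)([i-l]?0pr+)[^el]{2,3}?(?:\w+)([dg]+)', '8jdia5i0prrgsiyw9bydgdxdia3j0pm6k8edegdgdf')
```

[('dia5', 'i0prr', 'd')]

Pattern: a literal 'd', then the literal 'ia', then one or more of a digit (captured); then optionally a character in [i-l], then the literal '0p', then one or more of the literal 'r' (captured); then 2 to 3 of any character except [el] (lazy); then one or more of a word character (non-capturing group); then one or more of one of [dg] (captured).
Walking the string: at [2:41] match 'dia5i0prrgsiyw9bydgdxdia3j0pm6k8edegdgd', groups = ('dia5', 'i0prr', 'd').
3 groups means the one result is a tuple of 3 captured strings — 1 here.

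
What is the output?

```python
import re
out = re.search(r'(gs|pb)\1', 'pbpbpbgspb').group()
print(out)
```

`\1` is not a pattern — it's the concrete string captured by group 1, re-applied verbatim.
The match spans [0:4] → 'pbpb'.

pbpb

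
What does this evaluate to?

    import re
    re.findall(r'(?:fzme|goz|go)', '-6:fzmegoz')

['fzme', 'goz']

Alternation isn't longest-match — the leftmost alternative that fits at this position is chosen.
`findall` yields the raw match text (2 of them) because the pattern has no groups.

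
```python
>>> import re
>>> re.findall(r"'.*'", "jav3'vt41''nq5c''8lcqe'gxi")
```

Scanning left to right: at [4:23] → "'vt41''nq5c''8lcqe'".
With no groups in the pattern, `findall` gives back each whole match — 1 here.

["'vt41''nq5c''8lcqe'"]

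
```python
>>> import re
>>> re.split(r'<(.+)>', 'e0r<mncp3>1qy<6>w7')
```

['e0r', 'mncp3>1qy<6', 'w7']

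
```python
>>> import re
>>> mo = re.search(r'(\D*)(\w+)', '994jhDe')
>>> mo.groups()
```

('', '994jhDe')

The pattern matches zero or more of a non-digit (captured); then one or more of a word character (captured).
Unlike `match`, `search` isn't anchored — it looks for the pattern anywhere in the string.
The match spans [0:7] → '994jhDe'.
Captured: group 1 = '', group 2 = '994jhDe'.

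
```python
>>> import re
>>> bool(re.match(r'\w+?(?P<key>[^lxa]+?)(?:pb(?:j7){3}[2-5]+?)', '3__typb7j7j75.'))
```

False

This matches one or more of a word character (lazy); then one or more of any character except [lxa] (lazy) (captured as 'key'); then the literal 'pb', then the literal 'j7' repeated 3 times, then one or more of a character in [2-5] (lazy) (non-capturing group).
`re.match` won't scan ahead — the pattern has to work from the very first character.
Here the string doesn't start with a match, so the call returns None, and `bool(None)` is False.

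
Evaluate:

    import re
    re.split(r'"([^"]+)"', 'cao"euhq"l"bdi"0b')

['cao', 'euhq', 'l', 'bdi', '0b']

Matches to split on: at [3:9] → '"euhq"'; at [10:15] → '"bdi"'.
The group in the pattern means `split` returns the separators' captures alongside the pieces.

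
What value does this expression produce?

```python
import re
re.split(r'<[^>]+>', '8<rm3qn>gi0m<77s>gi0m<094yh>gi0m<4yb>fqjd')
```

Matches to split on: at [1:8] → '<rm3qn>'; at [12:17] → '<77s>'; at [21:28] → '<094yh>'; at [32:37] → '<4yb>'.
Splitting on the pattern gives 5 pieces.

['8', 'gi0m', 'gi0m', 'gi0m', 'fqjd']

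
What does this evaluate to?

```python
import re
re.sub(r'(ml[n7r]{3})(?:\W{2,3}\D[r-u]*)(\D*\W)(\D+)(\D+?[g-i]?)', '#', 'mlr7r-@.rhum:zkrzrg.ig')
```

'#'

The pattern matches the literal 'ml', then exactly 3 of one of [n7r] (captured); then 2 to 3 of a non-word character, then a non-digit, then zero or more of a character in [r-u] (non-capturing group); then zero or more of a non-digit, then a non-word character (captured); then one or more of a non-digit (captured); then one or more of a non-digit (lazy), then optionally a character in [g-i] (captured).
Matches: at [0:22] → 'mlr7r-@.rhum:zkrzrg.ig'.
Each match is replaced by '#'.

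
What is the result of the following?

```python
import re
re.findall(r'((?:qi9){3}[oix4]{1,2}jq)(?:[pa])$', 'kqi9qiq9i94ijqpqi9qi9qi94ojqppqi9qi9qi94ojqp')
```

['qi9qi9qi94ojq']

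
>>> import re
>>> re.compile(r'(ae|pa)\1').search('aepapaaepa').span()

(2, 6)

`\1` is not a pattern — it's the concrete string captured by group 1, re-applied verbatim.
The match spans [2:6] → 'papa'.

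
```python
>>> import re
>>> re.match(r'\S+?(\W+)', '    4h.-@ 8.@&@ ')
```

None

Pattern: one or more of a non-whitespace character (lazy); then one or more of a non-word character (captured).
`match` is anchored at position 0; if the pattern doesn't fit there, it returns None.
Here the pattern fails at index 0, so the call returns None.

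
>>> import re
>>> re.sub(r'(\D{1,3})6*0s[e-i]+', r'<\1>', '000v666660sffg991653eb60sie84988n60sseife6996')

The pattern matches 1 to 3 of a non-digit (captured); then zero or more of a literal '6'; then the literal '0s', then one or more of a character in [e-i].
Matches: at [3:14] → 'v666660sffg'; at [20:27] → 'eb60sie'.
Each match is replaced using the text its own group 1 captured.

'000<v>991653<eb>84988n60sseife6996'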